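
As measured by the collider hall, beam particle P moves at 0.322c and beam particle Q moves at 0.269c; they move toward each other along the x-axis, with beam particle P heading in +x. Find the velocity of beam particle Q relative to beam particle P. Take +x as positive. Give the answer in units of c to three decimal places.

β_A = 0.322, β_B = -0.269.
Transform to A's frame with the inverse velocity-addition law: u' = (u − v)/(1 − uv/c²), taking u = β_B and v = β_A.
u' = (-0.269 − 0.322) / (1 − (0.322)(-0.269)) = -0.5910/1.0866 = -0.5439.

-0.544c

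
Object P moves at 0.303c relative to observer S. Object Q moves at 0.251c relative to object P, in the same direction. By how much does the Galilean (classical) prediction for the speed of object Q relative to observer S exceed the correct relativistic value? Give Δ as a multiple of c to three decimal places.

Δ = 0.039c

Galilean: u_cl = 0.251 + 0.303 = 0.5540.
Relativistic: u_rel = (0.251 + 0.303) / (1 + 0.251·0.303) = 0.5540/1.0761 = 0.5148.
Δ = 0.5540 − 0.5148 = 0.0392.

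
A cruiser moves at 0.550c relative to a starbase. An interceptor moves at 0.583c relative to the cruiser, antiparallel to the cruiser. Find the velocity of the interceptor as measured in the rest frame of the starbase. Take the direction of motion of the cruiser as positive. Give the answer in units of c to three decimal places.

-0.049c

With v = 0.550 and u' = -0.583 (in units of c),
u = (u' + v)/(1 + u'v/c²):
u = (-0.583 + 0.550) / (1 + (-0.583)·0.550) = -0.0330/0.6794 = -0.0486
(Galilean addition would give -0.033c.)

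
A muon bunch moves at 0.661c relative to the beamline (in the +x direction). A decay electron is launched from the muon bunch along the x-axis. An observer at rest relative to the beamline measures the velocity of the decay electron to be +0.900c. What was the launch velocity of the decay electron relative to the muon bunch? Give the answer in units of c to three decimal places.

Invert the composition law: u' = (u − v)/(1 − uv/c²).
u' = (0.900 − 0.661) / (1 − (0.900)(0.661)) = 0.2390/0.4051 = 0.5900.

+0.590c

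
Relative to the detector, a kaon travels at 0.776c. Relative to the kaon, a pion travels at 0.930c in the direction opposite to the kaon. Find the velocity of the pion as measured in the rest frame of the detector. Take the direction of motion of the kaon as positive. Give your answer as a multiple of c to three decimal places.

With v = 0.776 and u' = -0.930 (in units of c),
u = (u' + v)/(1 + u'v/c²):
u = (-0.930 + 0.776) / (1 + (-0.930)·0.776) = -0.1540/0.2783 = -0.5533
(Galilean addition would give -0.154c.)

-0.553c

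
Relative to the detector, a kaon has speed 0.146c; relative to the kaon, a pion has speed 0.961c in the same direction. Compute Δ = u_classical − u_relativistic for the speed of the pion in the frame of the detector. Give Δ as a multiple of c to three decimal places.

Galilean: u_cl = 0.961 + 0.146 = 1.1070.
Relativistic: u_rel = (0.961 + 0.146) / (1 + 0.961·0.146) = 1.1070/1.1403 = 0.9708.
Δ = 1.1070 − 0.9708 = 0.1362.
(The classical prediction exceeds c; the relativistic result does not.)

Δ = 0.136c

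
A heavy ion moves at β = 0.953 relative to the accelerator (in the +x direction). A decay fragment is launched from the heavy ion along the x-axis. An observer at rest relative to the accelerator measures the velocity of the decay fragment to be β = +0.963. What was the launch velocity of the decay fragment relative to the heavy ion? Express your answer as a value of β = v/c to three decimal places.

β = +0.122

Invert the composition law: u' = (u − v)/(1 − uv/c²).
u' = (0.963 − 0.953) / (1 − (0.963)(0.953)) = 0.0100/0.0823 = 0.1216.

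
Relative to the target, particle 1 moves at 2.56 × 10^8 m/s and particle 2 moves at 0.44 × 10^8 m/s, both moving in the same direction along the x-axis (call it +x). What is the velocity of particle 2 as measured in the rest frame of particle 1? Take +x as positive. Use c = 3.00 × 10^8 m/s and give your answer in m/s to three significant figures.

β_A = 0.853, β_B = 0.147 (dividing each by c = 3.00 × 10^8 m/s).
Transform to A's frame with the inverse velocity-addition law: u' = (u − v)/(1 − uv/c²), taking u = β_B and v = β_A.
u' = (0.147 − 0.853) / (1 − (0.853)(0.147)) = -0.7067/0.8748 = -0.8078.
u' = -0.8078 × 3.00 × 10^8 m/s.

-2.42 × 10^8 m/s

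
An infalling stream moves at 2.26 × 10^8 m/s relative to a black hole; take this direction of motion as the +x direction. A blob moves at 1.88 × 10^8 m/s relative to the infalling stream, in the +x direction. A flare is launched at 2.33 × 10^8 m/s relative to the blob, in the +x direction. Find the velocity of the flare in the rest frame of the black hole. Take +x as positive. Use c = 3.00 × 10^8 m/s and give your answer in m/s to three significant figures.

Apply u = (u' + v)/(1 + u'v/c²) successively, working outward toward the black hole.
(Dividing each given speed by c = 3.00 × 10^8 m/s to work in units of c.)
Start: velocity of the infalling stream relative to the black hole = 0.7533c.
Compose with the blob (u' = 0.627 in the infalling stream frame): u_1 = (0.627 + 0.753) / (1 + 0.627·0.753) = 1.3800/1.4721 = 0.9374.
Compose with the flare (u' = 0.777 in the blob frame): u_2 = (0.777 + 0.937) / (1 + 0.777·0.937) = 1.7141/1.7281 = 0.9919.
So u = 0.9919 × 3.00 × 10^8 m/s.

2.98 × 10^8 m/s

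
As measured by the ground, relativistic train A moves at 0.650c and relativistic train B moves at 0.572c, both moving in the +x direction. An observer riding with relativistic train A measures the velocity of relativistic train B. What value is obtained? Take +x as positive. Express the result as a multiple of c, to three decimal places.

-0.124c

β_A = 0.650, β_B = 0.572.
Transform to A's frame with the inverse velocity-addition law: u' = (u − v)/(1 − uv/c²), taking u = β_B and v = β_A.
u' = (0.572 − 0.650) / (1 − (0.650)(0.572)) = -0.0780/0.6282 = -0.1242.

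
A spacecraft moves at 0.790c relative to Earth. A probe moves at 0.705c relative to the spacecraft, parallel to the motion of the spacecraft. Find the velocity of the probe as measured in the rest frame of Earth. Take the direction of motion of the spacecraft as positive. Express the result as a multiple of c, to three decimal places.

With v = 0.790 and u' = 0.705 (in units of c),
u = (u' + v)/(1 + u'v/c²):
u = (0.705 + 0.790) / (1 + 0.705·0.790) = 1.4950/1.5570 = 0.9602
(Galilean addition would give +1.495c, exceeding c.)

0.960c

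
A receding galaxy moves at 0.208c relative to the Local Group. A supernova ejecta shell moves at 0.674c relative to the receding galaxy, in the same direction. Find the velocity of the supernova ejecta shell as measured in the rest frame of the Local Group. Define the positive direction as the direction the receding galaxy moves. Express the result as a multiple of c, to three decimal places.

With v = 0.208 and u' = 0.674 (in units of c),
u = (u' + v)/(1 + u'v/c²):
u = (0.674 + 0.208) / (1 + 0.674·0.208) = 0.8820/1.1402 = 0.7736
(Galilean addition would give +0.882c.)

0.774c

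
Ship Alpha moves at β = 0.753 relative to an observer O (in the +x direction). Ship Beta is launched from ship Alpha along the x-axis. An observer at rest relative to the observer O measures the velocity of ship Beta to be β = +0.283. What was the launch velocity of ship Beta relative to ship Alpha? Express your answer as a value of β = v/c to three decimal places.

β = -0.597

Invert the composition law: u' = (u − v)/(1 − uv/c²).
u' = (0.283 − 0.753) / (1 − (0.283)(0.753)) = -0.4700/0.7869 = -0.5973.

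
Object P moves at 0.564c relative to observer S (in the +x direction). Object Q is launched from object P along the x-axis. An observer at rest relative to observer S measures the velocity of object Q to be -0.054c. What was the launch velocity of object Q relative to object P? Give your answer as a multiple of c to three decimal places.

Invert the composition law: u' = (u − v)/(1 − uv/c²).
u' = (-0.054 − 0.564) / (1 − (-0.054)(0.564)) = -0.6180/1.0305 = -0.5997.

-0.600c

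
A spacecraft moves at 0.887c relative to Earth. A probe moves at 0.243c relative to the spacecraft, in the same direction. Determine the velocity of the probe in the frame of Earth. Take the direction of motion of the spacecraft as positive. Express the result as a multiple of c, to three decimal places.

0.930c

With v = 0.887 and u' = 0.243 (in units of c),
u = (u' + v)/(1 + u'v/c²):
u = (0.243 + 0.887) / (1 + 0.243·0.887) = 1.1300/1.2155 = 0.9296
(Galilean addition would give +1.130c, exceeding c.)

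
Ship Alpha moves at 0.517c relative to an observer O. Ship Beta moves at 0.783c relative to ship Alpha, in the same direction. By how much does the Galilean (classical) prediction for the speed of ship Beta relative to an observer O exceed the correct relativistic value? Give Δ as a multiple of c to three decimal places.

Galilean: u_cl = 0.783 + 0.517 = 1.3000.
Relativistic: u_rel = (0.783 + 0.517) / (1 + 0.783·0.517) = 1.3000/1.4048 = 0.9254.
Δ = 1.3000 − 0.9254 = 0.3746.
(The classical prediction exceeds c; the relativistic result does not.)

Δ = 0.375c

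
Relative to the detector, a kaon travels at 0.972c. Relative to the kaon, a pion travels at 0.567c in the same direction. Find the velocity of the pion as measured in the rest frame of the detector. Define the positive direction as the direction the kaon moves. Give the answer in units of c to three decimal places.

With v = 0.972 and u' = 0.567 (in units of c),
u = (u' + v)/(1 + u'v/c²):
u = (0.567 + 0.972) / (1 + 0.567·0.972) = 1.5390/1.5511 = 0.9922

0.992c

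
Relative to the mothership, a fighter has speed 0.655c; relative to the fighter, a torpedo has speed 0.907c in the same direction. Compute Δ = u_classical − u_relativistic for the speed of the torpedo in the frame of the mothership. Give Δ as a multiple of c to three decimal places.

Δ = 0.582c

Galilean: u_cl = 0.907 + 0.655 = 1.5620.
Relativistic: u_rel = (0.907 + 0.655) / (1 + 0.907·0.655) = 1.5620/1.5941 = 0.9799.
Δ = 1.5620 − 0.9799 = 0.5821.
(The classical prediction exceeds c; the relativistic result does not.)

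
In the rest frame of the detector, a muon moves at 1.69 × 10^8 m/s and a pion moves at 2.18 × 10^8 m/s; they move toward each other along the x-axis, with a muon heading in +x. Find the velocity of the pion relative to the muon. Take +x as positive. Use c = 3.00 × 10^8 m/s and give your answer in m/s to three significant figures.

-2.75 × 10^8 m/s

β_A = 0.563, β_B = -0.727 (dividing each by c = 3.00 × 10^8 m/s).
Transform to A's frame with the inverse velocity-addition law: u' = (u − v)/(1 − uv/c²), taking u = β_B and v = β_A.
u' = (-0.727 − 0.563) / (1 − (0.563)(-0.727)) = -1.2900/1.4094 = -0.9153.
u' = -0.9153 × 3.00 × 10^8 m/s.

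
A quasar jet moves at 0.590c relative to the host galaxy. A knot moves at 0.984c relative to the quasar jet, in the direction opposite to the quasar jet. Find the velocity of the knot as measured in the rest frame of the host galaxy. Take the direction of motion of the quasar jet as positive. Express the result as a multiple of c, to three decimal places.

With v = 0.590 and u' = -0.984 (in units of c),
u = (u' + v)/(1 + u'v/c²):
u = (-0.984 + 0.590) / (1 + (-0.984)·0.590) = -0.3940/0.4194 = -0.9393
(Galilean addition would give -0.394c.)

-0.939c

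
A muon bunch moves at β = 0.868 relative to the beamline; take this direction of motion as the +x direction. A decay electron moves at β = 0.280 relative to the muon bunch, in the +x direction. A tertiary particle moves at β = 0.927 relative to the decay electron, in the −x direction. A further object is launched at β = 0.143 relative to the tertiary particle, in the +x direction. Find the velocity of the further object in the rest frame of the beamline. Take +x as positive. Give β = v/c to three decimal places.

β = +0.119

Apply u = (u' + v)/(1 + u'v/c²) successively, working outward toward the beamline.
Start: velocity of the muon bunch relative to the beamline = 0.8680c.
Compose with the decay electron (u' = 0.280 in the muon bunch frame): u_1 = (0.280 + 0.868) / (1 + 0.280·0.868) = 1.1480/1.2430 = 0.9235.
Compose with the tertiary particle (u' = -0.927 in the decay electron frame): u_2 = (-0.927 + 0.924) / (1 + (-0.927)·0.924) = -0.0035/0.1439 = -0.0240.
Compose with the further object (u' = 0.143 in the tertiary particle frame): u_3 = (0.143 + (-0.024)) / (1 + 0.143·(-0.024)) = 0.1190/0.9966 = 0.1194.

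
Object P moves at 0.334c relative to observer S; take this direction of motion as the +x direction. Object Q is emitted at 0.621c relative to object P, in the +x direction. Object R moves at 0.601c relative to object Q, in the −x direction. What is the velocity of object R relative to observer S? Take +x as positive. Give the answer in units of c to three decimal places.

Apply u = (u' + v)/(1 + u'v/c²) successively, working outward toward observer S.
Start: velocity of object P relative to observer S = 0.3340c.
Compose with object Q (u' = 0.621 in object P frame): u_1 = (0.621 + 0.334) / (1 + 0.621·0.334) = 0.9550/1.2074 = 0.7909.
Compose with object R (u' = -0.601 in object Q frame): u_2 = (-0.601 + 0.791) / (1 + (-0.601)·0.791) = 0.1899/0.5246 = 0.3621.

+0.362c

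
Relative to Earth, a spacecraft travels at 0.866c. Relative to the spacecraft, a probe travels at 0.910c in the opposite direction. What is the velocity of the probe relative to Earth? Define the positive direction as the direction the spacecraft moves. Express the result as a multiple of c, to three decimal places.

-0.208c

With v = 0.866 and u' = -0.910 (in units of c),
u = (u' + v)/(1 + u'v/c²):
u = (-0.910 + 0.866) / (1 + (-0.910)·0.866) = -0.0440/0.2119 = -0.2076
(Galilean addition would give -0.044c.)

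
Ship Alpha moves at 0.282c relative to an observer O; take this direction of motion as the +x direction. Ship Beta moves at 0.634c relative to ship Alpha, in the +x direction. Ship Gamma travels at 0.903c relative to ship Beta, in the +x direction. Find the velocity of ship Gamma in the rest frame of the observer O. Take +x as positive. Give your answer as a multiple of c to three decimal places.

0.987c

Apply u = (u' + v)/(1 + u'v/c²) successively, working outward toward the observer O.
Start: velocity of ship Alpha relative to the observer O = 0.2820c.
Compose with ship Beta (u' = 0.634 in ship Alpha frame): u_1 = (0.634 + 0.282) / (1 + 0.634·0.282) = 0.9160/1.1788 = 0.7771.
Compose with ship Gamma (u' = 0.903 in ship Beta frame): u_2 = (0.903 + 0.777) / (1 + 0.903·0.777) = 1.6801/1.7017 = 0.9873.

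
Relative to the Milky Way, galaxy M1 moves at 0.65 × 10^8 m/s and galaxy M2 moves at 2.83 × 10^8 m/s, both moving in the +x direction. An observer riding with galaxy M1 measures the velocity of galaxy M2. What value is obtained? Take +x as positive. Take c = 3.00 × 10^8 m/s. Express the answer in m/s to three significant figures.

β_A = 0.217, β_B = 0.943 (dividing each by c = 3.00 × 10^8 m/s).
Transform to A's frame with the inverse velocity-addition law: u' = (u − v)/(1 − uv/c²), taking u = β_B and v = β_A.
u' = (0.943 − 0.217) / (1 − (0.217)(0.943)) = 0.7267/0.7956 = 0.9133.
u' = 0.9133 × 3.00 × 10^8 m/s.

+2.74 × 10^8 m/s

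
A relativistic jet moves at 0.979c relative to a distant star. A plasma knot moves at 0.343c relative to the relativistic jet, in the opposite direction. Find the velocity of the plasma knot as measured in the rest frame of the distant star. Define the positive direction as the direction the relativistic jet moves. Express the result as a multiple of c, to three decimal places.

With v = 0.979 and u' = -0.343 (in units of c),
u = (u' + v)/(1 + u'v/c²):
u = (-0.343 + 0.979) / (1 + (-0.343)·0.979) = 0.6360/0.6642 = 0.9575
(Galilean addition would give +0.636c.)

+0.958c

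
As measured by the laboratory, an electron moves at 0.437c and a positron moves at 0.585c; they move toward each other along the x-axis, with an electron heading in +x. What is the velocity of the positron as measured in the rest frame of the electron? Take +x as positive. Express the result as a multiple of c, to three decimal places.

β_A = 0.437, β_B = -0.585.
Transform to A's frame with the inverse velocity-addition law: u' = (u − v)/(1 − uv/c²), taking u = β_B and v = β_A.
u' = (-0.585 − 0.437) / (1 − (0.437)(-0.585)) = -1.0220/1.2556 = -0.8139.

-0.814c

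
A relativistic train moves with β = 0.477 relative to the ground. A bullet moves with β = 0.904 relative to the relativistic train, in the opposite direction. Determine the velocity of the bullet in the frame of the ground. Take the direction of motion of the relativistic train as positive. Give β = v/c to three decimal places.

With v = 0.477 and u' = -0.904 (in units of c),
u = (u' + v)/(1 + u'v/c²):
u = (-0.904 + 0.477) / (1 + (-0.904)·0.477) = -0.4270/0.5688 = -0.7507
(Galilean addition would give -0.427c.)

β = -0.751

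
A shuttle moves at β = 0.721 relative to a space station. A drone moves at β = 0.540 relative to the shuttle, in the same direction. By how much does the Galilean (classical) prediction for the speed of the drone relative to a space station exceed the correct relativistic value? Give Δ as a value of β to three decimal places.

Galilean: u_cl = 0.540 + 0.721 = 1.2610.
Relativistic: u_rel = (0.540 + 0.721) / (1 + 0.540·0.721) = 1.2610/1.3893 = 0.9076.
Δ = 1.2610 − 0.9076 = 0.3534.
(The classical prediction exceeds c; the relativistic result does not.)

Δ = 0.353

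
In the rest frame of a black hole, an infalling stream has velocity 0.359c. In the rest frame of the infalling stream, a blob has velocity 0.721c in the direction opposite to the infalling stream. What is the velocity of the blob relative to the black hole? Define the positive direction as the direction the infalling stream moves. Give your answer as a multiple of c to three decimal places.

-0.488c

With v = 0.359 and u' = -0.721 (in units of c),
u = (u' + v)/(1 + u'v/c²):
u = (-0.721 + 0.359) / (1 + (-0.721)·0.359) = -0.3620/0.7412 = -0.4884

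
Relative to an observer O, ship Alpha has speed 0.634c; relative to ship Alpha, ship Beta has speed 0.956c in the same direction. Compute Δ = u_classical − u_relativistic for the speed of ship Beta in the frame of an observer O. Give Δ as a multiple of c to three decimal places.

Galilean: u_cl = 0.956 + 0.634 = 1.5900.
Relativistic: u_rel = (0.956 + 0.634) / (1 + 0.956·0.634) = 1.5900/1.6061 = 0.9900.
Δ = 1.5900 − 0.9900 = 0.6000.
(The classical prediction exceeds c; the relativistic result does not.)

Δ = 0.600c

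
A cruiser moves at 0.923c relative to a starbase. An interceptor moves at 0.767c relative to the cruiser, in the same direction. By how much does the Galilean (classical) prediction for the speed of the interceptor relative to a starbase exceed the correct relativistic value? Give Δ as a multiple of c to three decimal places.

Δ = 0.701c

Galilean: u_cl = 0.767 + 0.923 = 1.6900.
Relativistic: u_rel = (0.767 + 0.923) / (1 + 0.767·0.923) = 1.6900/1.7079 = 0.9895.
Δ = 1.6900 − 0.9895 = 0.7005.
(The classical prediction exceeds c; the relativistic result does not.)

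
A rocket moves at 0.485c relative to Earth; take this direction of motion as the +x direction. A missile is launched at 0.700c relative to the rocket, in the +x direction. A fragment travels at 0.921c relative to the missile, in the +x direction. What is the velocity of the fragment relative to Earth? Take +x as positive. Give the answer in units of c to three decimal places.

Apply u = (u' + v)/(1 + u'v/c²) successively, working outward toward Earth.
Start: velocity of the rocket relative to Earth = 0.4850c.
Compose with the missile (u' = 0.700 in the rocket frame): u_1 = (0.700 + 0.485) / (1 + 0.700·0.485) = 1.1850/1.3395 = 0.8847.
Compose with the fragment (u' = 0.921 in the missile frame): u_2 = (0.921 + 0.885) / (1 + 0.921·0.885) = 1.8057/1.8148 = 0.9950.

0.995c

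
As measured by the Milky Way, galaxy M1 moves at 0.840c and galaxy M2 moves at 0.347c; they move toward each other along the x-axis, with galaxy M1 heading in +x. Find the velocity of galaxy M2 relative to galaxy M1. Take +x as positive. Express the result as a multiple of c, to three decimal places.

-0.919c

β_A = 0.840, β_B = -0.347.
Transform to A's frame with the inverse velocity-addition law: u' = (u − v)/(1 − uv/c²), taking u = β_B and v = β_A.
u' = (-0.347 − 0.840) / (1 − (0.840)(-0.347)) = -1.1870/1.2915 = -0.9191.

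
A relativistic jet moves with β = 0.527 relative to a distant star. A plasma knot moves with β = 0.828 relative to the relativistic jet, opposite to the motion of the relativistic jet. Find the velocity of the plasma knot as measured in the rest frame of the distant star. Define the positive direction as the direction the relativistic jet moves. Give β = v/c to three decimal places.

With v = 0.527 and u' = -0.828 (in units of c),
u = (u' + v)/(1 + u'v/c²):
u = (-0.828 + 0.527) / (1 + (-0.828)·0.527) = -0.3010/0.5636 = -0.5340
(Galilean addition would give -0.301c.)

β = -0.534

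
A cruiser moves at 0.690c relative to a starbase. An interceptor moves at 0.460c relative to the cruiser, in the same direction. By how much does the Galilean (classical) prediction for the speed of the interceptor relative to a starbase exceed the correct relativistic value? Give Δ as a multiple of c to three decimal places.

Galilean: u_cl = 0.460 + 0.690 = 1.1500.
Relativistic: u_rel = (0.460 + 0.690) / (1 + 0.460·0.690) = 1.1500/1.3174 = 0.8729.
Δ = 1.1500 − 0.8729 = 0.2771.
(The classical prediction exceeds c; the relativistic result does not.)

Δ = 0.277c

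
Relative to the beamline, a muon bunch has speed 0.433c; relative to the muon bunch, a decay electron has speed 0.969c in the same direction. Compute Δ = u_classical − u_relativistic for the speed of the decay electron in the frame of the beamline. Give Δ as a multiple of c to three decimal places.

Δ = 0.414c

Galilean: u_cl = 0.969 + 0.433 = 1.4020.
Relativistic: u_rel = (0.969 + 0.433) / (1 + 0.969·0.433) = 1.4020/1.4196 = 0.9876.
Δ = 1.4020 − 0.9876 = 0.4144.
(The classical prediction exceeds c; the relativistic result does not.)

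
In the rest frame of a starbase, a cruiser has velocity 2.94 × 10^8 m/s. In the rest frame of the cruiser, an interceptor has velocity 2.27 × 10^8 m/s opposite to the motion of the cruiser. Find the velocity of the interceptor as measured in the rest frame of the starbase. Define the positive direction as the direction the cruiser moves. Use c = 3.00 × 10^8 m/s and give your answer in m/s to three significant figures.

+2.59 × 10^8 m/s

In units of c (dividing by 3.00 × 10^8 m/s): v = 0.980, u' = -0.757.
u = (u' + v)/(1 + u'v/c²):
u = (-0.757 + 0.980) / (1 + (-0.757)·0.980) = 0.2233/0.2585 = 0.8641
(Galilean addition would give +0.223c.)
Converting back: u = 0.8641 × 3.00 × 10^8 m/s.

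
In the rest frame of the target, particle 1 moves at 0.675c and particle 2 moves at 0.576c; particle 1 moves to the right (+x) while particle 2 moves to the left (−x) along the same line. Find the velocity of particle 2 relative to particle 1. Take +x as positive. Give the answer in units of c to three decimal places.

β_A = 0.675, β_B = -0.576.
Transform to A's frame with the inverse velocity-addition law: u' = (u − v)/(1 − uv/c²), taking u = β_B and v = β_A.
u' = (-0.576 − 0.675) / (1 − (0.675)(-0.576)) = -1.2510/1.3888 = -0.9008.

-0.901c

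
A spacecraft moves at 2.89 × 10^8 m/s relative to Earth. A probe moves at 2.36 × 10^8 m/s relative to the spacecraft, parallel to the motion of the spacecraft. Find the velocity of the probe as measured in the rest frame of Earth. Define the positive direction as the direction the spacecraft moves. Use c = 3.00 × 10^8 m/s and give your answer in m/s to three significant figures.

In units of c (dividing by 3.00 × 10^8 m/s): v = 0.963, u' = 0.787.
u = (u' + v)/(1 + u'v/c²):
u = (0.787 + 0.963) / (1 + 0.787·0.963) = 1.7500/1.7578 = 0.9956
Converting back: u = 0.9956 × 3.00 × 10^8 m/s.

2.99 × 10^8 m/s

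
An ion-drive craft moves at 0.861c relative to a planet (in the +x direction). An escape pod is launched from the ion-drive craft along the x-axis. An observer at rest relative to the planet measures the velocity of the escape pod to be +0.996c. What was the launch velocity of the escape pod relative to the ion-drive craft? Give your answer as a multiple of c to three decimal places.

+0.948c

Invert the composition law: u' = (u − v)/(1 − uv/c²).
u' = (0.996 − 0.861) / (1 − (0.996)(0.861)) = 0.1350/0.1424 = 0.9477.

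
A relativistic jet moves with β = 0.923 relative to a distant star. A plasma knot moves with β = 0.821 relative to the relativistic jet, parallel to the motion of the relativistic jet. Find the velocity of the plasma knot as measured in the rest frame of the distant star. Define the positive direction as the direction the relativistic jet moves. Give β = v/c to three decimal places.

β = 0.992

With v = 0.923 and u' = 0.821 (in units of c),
u = (u' + v)/(1 + u'v/c²):
u = (0.821 + 0.923) / (1 + 0.821·0.923) = 1.7440/1.7578 = 0.9922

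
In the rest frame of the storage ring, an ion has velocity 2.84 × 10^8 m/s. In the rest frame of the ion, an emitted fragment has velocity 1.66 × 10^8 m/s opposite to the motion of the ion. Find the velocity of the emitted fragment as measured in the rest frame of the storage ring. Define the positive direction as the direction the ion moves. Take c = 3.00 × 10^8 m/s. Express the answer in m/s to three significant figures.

+2.48 × 10^8 m/s

In units of c (dividing by 3.00 × 10^8 m/s): v = 0.947, u' = -0.553.
u = (u' + v)/(1 + u'v/c²):
u = (-0.553 + 0.947) / (1 + (-0.553)·0.947) = 0.3933/0.4762 = 0.8260
Converting back: u = 0.8260 × 3.00 × 10^8 m/s.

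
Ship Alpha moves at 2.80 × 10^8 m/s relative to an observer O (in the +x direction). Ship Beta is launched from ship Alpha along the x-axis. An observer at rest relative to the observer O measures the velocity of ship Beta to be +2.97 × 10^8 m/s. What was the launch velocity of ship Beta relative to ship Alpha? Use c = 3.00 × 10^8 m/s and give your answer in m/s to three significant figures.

v = 0.933c, u = 0.990c.
Invert the composition law: u' = (u − v)/(1 − uv/c²).
u' = (0.990 − 0.933) / (1 − (0.990)(0.933)) = 0.0567/0.0760 = 0.7456.
u' = 0.7456 × 3.00 × 10^8 m/s.

+2.24 × 10^8 m/s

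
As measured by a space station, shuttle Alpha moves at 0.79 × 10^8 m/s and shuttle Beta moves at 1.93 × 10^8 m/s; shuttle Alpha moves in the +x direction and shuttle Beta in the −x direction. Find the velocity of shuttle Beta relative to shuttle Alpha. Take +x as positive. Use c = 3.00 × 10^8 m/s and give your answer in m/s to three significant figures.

β_A = 0.263, β_B = -0.643 (dividing each by c = 3.00 × 10^8 m/s).
Transform to A's frame with the inverse velocity-addition law: u' = (u − v)/(1 − uv/c²), taking u = β_B and v = β_A.
u' = (-0.643 − 0.263) / (1 − (0.263)(-0.643)) = -0.9067/1.1694 = -0.7753.
u' = -0.7753 × 3.00 × 10^8 m/s.

-2.33 × 10^8 m/s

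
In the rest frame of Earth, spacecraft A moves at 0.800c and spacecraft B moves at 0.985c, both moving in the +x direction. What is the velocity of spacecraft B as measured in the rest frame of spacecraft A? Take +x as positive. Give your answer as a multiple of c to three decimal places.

β_A = 0.800, β_B = 0.985.
Transform to A's frame with the inverse velocity-addition law: u' = (u − v)/(1 − uv/c²), taking u = β_B and v = β_A.
u' = (0.985 − 0.800) / (1 − (0.800)(0.985)) = 0.1850/0.2120 = 0.8726.

+0.873c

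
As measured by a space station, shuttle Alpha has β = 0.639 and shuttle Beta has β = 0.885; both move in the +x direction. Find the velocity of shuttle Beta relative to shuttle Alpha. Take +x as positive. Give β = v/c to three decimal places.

β = +0.566

β_A = 0.639, β_B = 0.885.
Transform to A's frame with the inverse velocity-addition law: u' = (u − v)/(1 − uv/c²), taking u = β_B and v = β_A.
u' = (0.885 − 0.639) / (1 − (0.639)(0.885)) = 0.2460/0.4345 = 0.5662.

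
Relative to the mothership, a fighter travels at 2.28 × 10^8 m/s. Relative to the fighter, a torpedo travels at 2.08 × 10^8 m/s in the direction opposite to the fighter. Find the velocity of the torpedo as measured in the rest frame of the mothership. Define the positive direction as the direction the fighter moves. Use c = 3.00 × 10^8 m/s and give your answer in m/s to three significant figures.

In units of c (dividing by 3.00 × 10^8 m/s): v = 0.760, u' = -0.693.
u = (u' + v)/(1 + u'v/c²):
u = (-0.693 + 0.760) / (1 + (-0.693)·0.760) = 0.0667/0.4731 = 0.1409
Converting back: u = 0.1409 × 3.00 × 10^8 m/s.

+4.23 × 10^7 m/s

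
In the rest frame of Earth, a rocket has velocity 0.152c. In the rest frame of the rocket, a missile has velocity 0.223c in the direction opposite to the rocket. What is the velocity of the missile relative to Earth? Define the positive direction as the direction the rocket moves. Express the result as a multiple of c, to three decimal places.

With v = 0.152 and u' = -0.223 (in units of c),
u = (u' + v)/(1 + u'v/c²):
u = (-0.223 + 0.152) / (1 + (-0.223)·0.152) = -0.0710/0.9661 = -0.0735

-0.073c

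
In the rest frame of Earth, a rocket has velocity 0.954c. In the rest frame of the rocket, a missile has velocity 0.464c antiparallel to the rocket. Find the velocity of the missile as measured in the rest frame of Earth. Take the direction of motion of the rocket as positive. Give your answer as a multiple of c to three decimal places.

With v = 0.954 and u' = -0.464 (in units of c),
u = (u' + v)/(1 + u'v/c²):
u = (-0.464 + 0.954) / (1 + (-0.464)·0.954) = 0.4900/0.5573 = 0.8792

+0.879c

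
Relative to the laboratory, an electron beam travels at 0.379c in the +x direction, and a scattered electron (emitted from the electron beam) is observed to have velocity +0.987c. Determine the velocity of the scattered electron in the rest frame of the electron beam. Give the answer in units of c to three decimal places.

+0.971c

Invert the composition law: u' = (u − v)/(1 − uv/c²).
u' = (0.987 − 0.379) / (1 − (0.987)(0.379)) = 0.6080/0.6259 = 0.9714.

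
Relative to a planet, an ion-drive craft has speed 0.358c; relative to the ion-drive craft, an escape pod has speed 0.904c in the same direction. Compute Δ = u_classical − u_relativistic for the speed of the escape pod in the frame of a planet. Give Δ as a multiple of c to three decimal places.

Galilean: u_cl = 0.904 + 0.358 = 1.2620.
Relativistic: u_rel = (0.904 + 0.358) / (1 + 0.904·0.358) = 1.2620/1.3236 = 0.9534.
Δ = 1.2620 − 0.9534 = 0.3086.
(The classical prediction exceeds c; the relativistic result does not.)

Δ = 0.309c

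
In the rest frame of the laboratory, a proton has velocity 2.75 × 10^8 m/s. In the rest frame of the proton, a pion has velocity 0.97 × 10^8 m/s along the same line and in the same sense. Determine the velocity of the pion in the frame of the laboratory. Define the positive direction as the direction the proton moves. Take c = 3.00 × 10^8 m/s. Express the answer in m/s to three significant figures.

In units of c (dividing by 3.00 × 10^8 m/s): v = 0.917, u' = 0.323.
u = (u' + v)/(1 + u'v/c²):
u = (0.323 + 0.917) / (1 + 0.323·0.917) = 1.2400/1.2964 = 0.9565
(Galilean addition would give +1.240c, exceeding c.)
Converting back: u = 0.9565 × 3.00 × 10^8 m/s.

2.87 × 10^8 m/s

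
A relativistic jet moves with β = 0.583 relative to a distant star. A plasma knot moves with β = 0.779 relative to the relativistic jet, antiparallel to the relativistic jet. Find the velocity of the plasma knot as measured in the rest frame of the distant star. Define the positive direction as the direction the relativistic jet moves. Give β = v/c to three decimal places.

β = -0.359

With v = 0.583 and u' = -0.779 (in units of c),
u = (u' + v)/(1 + u'v/c²):
u = (-0.779 + 0.583) / (1 + (-0.779)·0.583) = -0.1960/0.5458 = -0.3591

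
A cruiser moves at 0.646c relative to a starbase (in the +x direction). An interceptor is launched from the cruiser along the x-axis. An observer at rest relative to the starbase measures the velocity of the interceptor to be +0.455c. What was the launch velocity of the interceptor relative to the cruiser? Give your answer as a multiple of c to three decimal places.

Invert the composition law: u' = (u − v)/(1 − uv/c²).
u' = (0.455 − 0.646) / (1 − (0.455)(0.646)) = -0.1910/0.7061 = -0.2705.

-0.271c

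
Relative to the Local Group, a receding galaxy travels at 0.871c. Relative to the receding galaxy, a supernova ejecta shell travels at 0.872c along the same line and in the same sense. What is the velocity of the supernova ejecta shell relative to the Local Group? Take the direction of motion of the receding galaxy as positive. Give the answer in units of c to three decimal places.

0.991c

With v = 0.871 and u' = 0.872 (in units of c),
u = (u' + v)/(1 + u'v/c²):
u = (0.872 + 0.871) / (1 + 0.872·0.871) = 1.7430/1.7595 = 0.9906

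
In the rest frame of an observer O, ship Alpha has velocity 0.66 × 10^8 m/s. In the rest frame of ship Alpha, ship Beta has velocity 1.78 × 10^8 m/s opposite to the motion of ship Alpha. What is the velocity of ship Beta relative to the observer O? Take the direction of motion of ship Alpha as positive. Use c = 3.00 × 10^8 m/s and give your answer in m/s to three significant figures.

In units of c (dividing by 3.00 × 10^8 m/s): v = 0.220, u' = -0.593.
u = (u' + v)/(1 + u'v/c²):
u = (-0.593 + 0.220) / (1 + (-0.593)·0.220) = -0.3733/0.8695 = -0.4294
Converting back: u = -0.4294 × 3.00 × 10^8 m/s.

-1.29 × 10^8 m/s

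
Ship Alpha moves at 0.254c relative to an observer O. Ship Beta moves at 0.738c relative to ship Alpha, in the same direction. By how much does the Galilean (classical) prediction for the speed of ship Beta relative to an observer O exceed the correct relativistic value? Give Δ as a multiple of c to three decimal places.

Galilean: u_cl = 0.738 + 0.254 = 0.9920.
Relativistic: u_rel = (0.738 + 0.254) / (1 + 0.738·0.254) = 0.9920/1.1875 = 0.8354.
Δ = 0.9920 − 0.8354 = 0.1566.

Δ = 0.157c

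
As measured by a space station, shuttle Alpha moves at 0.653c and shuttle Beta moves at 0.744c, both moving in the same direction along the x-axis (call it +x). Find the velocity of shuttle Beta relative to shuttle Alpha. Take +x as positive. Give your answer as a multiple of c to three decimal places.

+0.177c

β_A = 0.653, β_B = 0.744.
Transform to A's frame with the inverse velocity-addition law: u' = (u − v)/(1 − uv/c²), taking u = β_B and v = β_A.
u' = (0.744 − 0.653) / (1 − (0.653)(0.744)) = 0.0910/0.5142 = 0.1770.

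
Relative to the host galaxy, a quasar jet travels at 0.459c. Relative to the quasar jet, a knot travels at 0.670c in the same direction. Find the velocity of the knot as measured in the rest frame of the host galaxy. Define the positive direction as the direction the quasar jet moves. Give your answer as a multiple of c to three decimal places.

With v = 0.459 and u' = 0.670 (in units of c),
u = (u' + v)/(1 + u'v/c²):
u = (0.670 + 0.459) / (1 + 0.670·0.459) = 1.1290/1.3075 = 0.8635
(Galilean addition would give +1.129c, exceeding c.)

0.863c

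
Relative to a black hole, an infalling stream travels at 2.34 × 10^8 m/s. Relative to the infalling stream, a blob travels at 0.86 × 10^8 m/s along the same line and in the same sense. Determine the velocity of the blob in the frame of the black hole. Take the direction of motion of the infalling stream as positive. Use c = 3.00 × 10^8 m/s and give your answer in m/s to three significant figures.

2.62 × 10^8 m/s

In units of c (dividing by 3.00 × 10^8 m/s): v = 0.780, u' = 0.287.
u = (u' + v)/(1 + u'v/c²):
u = (0.287 + 0.780) / (1 + 0.287·0.780) = 1.0667/1.2236 = 0.8717
Converting back: u = 0.8717 × 3.00 × 10^8 m/s.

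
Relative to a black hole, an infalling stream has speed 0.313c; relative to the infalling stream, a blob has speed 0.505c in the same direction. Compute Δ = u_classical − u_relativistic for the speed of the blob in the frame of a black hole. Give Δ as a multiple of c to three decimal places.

Δ = 0.112c

Galilean: u_cl = 0.505 + 0.313 = 0.8180.
Relativistic: u_rel = (0.505 + 0.313) / (1 + 0.505·0.313) = 0.8180/1.1581 = 0.7064.
Δ = 0.8180 − 0.7064 = 0.1116.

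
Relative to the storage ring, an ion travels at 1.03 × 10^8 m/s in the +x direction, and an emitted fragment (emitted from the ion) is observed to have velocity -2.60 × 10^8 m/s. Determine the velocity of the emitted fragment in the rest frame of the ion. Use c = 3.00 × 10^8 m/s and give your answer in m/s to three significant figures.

v = 0.343c, u = -0.867c.
Invert the composition law: u' = (u − v)/(1 − uv/c²).
u' = (-0.867 − 0.343) / (1 − (-0.867)(0.343)) = -1.2100/1.2976 = -0.9325.
u' = -0.9325 × 3.00 × 10^8 m/s.

-2.80 × 10^8 m/s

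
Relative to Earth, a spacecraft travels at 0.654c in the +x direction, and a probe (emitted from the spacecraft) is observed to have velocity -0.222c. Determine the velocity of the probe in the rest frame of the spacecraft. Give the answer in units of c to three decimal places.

Invert the composition law: u' = (u − v)/(1 − uv/c²).
u' = (-0.222 − 0.654) / (1 − (-0.222)(0.654)) = -0.8760/1.1452 = -0.7649.

-0.765c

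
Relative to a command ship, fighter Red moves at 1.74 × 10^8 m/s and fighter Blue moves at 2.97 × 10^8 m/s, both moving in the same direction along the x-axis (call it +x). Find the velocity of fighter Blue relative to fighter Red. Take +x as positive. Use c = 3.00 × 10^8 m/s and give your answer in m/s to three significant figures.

+2.89 × 10^8 m/s

β_A = 0.580, β_B = 0.990 (dividing each by c = 3.00 × 10^8 m/s).
Transform to A's frame with the inverse velocity-addition law: u' = (u − v)/(1 − uv/c²), taking u = β_B and v = β_A.
u' = (0.990 − 0.580) / (1 − (0.580)(0.990)) = 0.4100/0.4258 = 0.9629.
u' = 0.9629 × 3.00 × 10^8 m/s.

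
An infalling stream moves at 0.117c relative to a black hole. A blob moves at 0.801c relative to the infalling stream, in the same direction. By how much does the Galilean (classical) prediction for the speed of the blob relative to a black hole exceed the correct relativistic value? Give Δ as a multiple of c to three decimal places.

Galilean: u_cl = 0.801 + 0.117 = 0.9180.
Relativistic: u_rel = (0.801 + 0.117) / (1 + 0.801·0.117) = 0.9180/1.0937 = 0.8393.
Δ = 0.9180 − 0.8393 = 0.0787.

Δ = 0.079c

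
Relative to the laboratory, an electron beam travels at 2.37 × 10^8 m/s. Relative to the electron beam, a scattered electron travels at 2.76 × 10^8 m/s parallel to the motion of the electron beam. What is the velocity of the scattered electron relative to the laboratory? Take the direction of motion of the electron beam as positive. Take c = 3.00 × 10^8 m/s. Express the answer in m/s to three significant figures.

2.97 × 10^8 m/s

In units of c (dividing by 3.00 × 10^8 m/s): v = 0.790, u' = 0.920.
u = (u' + v)/(1 + u'v/c²):
u = (0.920 + 0.790) / (1 + 0.920·0.790) = 1.7100/1.7268 = 0.9903
Converting back: u = 0.9903 × 3.00 × 10^8 m/s.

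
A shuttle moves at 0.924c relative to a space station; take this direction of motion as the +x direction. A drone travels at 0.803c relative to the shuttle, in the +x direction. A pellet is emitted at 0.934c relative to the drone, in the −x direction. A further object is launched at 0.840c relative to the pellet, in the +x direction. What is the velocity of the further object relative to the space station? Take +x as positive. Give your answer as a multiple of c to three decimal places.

+0.978c

Apply u = (u' + v)/(1 + u'v/c²) successively, working outward toward the space station.
Start: velocity of the shuttle relative to the space station = 0.9240c.
Compose with the drone (u' = 0.803 in the shuttle frame): u_1 = (0.803 + 0.924) / (1 + 0.803·0.924) = 1.7270/1.7420 = 0.9914.
Compose with the pellet (u' = -0.934 in the drone frame): u_2 = (-0.934 + 0.991) / (1 + (-0.934)·0.991) = 0.0574/0.0740 = 0.7755.
Compose with the further object (u' = 0.840 in the pellet frame): u_3 = (0.840 + 0.775) / (1 + 0.840·0.775) = 1.6155/1.6514 = 0.9782.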